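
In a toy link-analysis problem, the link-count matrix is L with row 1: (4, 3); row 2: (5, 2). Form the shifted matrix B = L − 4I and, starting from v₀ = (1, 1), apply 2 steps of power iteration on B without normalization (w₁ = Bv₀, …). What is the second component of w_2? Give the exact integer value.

9

B = L − 4I has rows (0, 3); (5, -2)
w1 = Bv₀ = (0·1 + 3·1; 5·1 + (-2)·1) = (3, 3)
w2 = Bw1 = (0·3 + 3·3; 5·3 + (-2)·3) = (9, 9)
Requested component of w2: 9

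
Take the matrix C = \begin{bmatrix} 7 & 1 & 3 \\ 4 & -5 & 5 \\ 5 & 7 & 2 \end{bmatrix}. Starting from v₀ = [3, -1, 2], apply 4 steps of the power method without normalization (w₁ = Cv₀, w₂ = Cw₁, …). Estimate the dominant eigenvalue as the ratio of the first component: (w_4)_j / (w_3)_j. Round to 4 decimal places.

λ ≈ 10.2066

w1 = Cv₀ = (26, 27, 12)
w2 = Cw1 = (245, 29, 343)
w3 = Cw2 = (2773, 2550, 2114)
w4 = Cw3 = (28303, 8912, 35943)
Ratio at component: 28303 / 2773 = 10.2066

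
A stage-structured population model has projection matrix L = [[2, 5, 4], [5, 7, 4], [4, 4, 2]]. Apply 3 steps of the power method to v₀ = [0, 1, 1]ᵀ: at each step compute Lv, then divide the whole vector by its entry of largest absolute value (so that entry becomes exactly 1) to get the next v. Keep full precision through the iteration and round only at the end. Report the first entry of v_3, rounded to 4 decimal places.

0.6891

Lv0 = (9.00000, 11.00000, 6.00000); divide by 11.00000 → v1 = (0.81818, 1.00000, 0.54545)
Lv1 = (8.81818, 13.27273, 8.36364); divide by 13.27273 → v2 = (0.66438, 1.00000, 0.63014)
Lv2 = (8.84932, 12.84247, 7.91781); divide by 12.84247 → v3 = (0.68907, 1.00000, 0.61653)
Requested entry of v3: 1292/1875 = 0.6891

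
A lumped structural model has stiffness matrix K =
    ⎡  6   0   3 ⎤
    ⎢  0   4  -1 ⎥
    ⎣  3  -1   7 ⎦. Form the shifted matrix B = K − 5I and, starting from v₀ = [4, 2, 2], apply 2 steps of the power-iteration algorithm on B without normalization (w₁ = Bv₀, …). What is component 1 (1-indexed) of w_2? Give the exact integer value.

B = K − 5I has rows (1, 0, 3); (0, -1, -1); (3, -1, 2)
w1 = Bv₀ = (1·4 + 0·2 + 3·2; 0·4 + (-1)·2 + (-1)·2; 3·4 + (-1)·2 + 2·2) = (10, -4, 14)
w2 = Bw1 = (1·10 + 0·(-4) + 3·14; 0·10 + (-1)·(-4) + (-1)·14; 3·10 + (-1)·(-4) + 2·14) = (52, -10, 62)
Requested component of w2: 52

52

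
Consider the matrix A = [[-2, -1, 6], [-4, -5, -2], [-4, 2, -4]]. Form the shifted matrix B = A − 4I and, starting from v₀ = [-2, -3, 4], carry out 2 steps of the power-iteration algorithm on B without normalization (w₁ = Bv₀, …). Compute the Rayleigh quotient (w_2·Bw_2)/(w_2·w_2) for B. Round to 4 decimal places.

B = A − 4I has rows (-6, -1, 6); (-4, -9, -2); (-4, 2, -8)
w1 = Bv₀ = ((-6)·(-2) + (-1)·(-3) + 6·4; (-4)·(-2) + (-9)·(-3) + (-2)·4; (-4)·(-2) + 2·(-3) + (-8)·4) = (39, 27, -30)
w2 = Bw1 = ((-6)·39 + (-1)·27 + 6·(-30); (-4)·39 + (-9)·27 + (-2)·(-30); (-4)·39 + 2·27 + (-8)·(-30)) = (-441, -339, 138)
Bw2 = (3813, 4539, -18)
w2·Bw2 = -3222738; w2·w2 = 328446; μ ≈ -3222738/328446 = -9.8121

μ ≈ -9.8121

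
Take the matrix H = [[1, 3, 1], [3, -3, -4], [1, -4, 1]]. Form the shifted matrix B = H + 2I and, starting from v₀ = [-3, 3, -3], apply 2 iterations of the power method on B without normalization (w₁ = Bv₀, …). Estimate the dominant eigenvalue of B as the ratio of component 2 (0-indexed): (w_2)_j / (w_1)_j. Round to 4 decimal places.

μ ≈ 3.1250

B = H + 2I has rows (3, 3, 1); (3, -1, -4); (1, -4, 3)
w1 = Bv₀ = (3·(-3) + 3·3 + 1·(-3); 3·(-3) + (-1)·3 + (-4)·(-3); 1·(-3) + (-4)·3 + 3·(-3)) = (-3, 0, -24)
w2 = Bw1 = (3·(-3) + 3·0 + 1·(-24); 3·(-3) + (-1)·0 + (-4)·(-24); 1·(-3) + (-4)·0 + 3·(-24)) = (-33, 87, -75)
Ratio: -75/-24 = 3.1250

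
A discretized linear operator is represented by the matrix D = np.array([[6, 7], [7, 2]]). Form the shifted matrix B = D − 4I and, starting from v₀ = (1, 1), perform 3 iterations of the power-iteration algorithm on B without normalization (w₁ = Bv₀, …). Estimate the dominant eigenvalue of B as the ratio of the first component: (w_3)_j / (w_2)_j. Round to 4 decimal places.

B = D − 4I has rows (2, 7); (7, -2)
w1 = Bv₀ = (2·1 + 7·1; 7·1 + (-2)·1) = (9, 5)
w2 = Bw1 = (2·9 + 7·5; 7·9 + (-2)·5) = (53, 53)
w3 = Bw2 = (477, 265)
Ratio: 477/53 = 9.0000

μ ≈ 9.0000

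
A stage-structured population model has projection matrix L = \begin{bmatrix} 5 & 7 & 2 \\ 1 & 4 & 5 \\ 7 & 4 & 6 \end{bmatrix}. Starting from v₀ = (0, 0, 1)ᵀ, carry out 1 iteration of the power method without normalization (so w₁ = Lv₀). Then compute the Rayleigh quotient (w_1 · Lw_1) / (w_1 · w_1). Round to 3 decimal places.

12.215

w1 = Lv₀ = (5·0 + 7·0 + 2·1; 1·0 + 4·0 + 5·1; 7·0 + 4·0 + 6·1) = (2, 5, 6)
Lw1 = (57, 52, 70)
w1·Lw1 = 2·57 + 5·52 + 6·70 = 794; w1·w1 = 2·2 + 5·5 + 6·6 = 65
λ ≈ 794/65 = 12.215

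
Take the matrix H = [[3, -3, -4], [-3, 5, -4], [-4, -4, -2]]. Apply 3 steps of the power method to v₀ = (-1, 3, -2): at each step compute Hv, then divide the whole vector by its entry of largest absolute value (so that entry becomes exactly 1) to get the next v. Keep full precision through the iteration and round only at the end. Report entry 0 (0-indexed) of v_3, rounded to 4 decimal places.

-0.2823

Hv0 = (-4.00000, 26.00000, -4.00000); divide by 26.00000 → v1 = (-0.15385, 1.00000, -0.15385)
Hv1 = (-2.84615, 6.07692, -3.07692); divide by 6.07692 → v2 = (-0.46835, 1.00000, -0.50633)
Hv2 = (-2.37975, 8.43038, -1.11392); divide by 8.43038 → v3 = (-0.28228, 1.00000, -0.13213)
Requested entry of v3: -376/1332 = -0.2823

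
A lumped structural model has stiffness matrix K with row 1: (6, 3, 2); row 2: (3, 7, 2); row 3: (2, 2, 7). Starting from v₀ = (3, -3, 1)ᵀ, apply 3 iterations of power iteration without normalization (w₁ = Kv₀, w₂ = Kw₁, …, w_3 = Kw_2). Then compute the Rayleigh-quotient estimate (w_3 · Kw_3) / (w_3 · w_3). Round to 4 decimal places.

w1 = Kv₀ = (11, -10, 7)
w2 = Kw1 = (50, -23, 51)
w3 = Kw2 = (333, 91, 411)
Kw3 = (3093, 2458, 3725)
w3·Kw3 = 333·3093 + 91·2458 + 411·3725 = 2784622; w3·w3 = 333·333 + 91·91 + 411·411 = 288091
λ ≈ 2784622/288091 = 9.6658

λ ≈ 9.6658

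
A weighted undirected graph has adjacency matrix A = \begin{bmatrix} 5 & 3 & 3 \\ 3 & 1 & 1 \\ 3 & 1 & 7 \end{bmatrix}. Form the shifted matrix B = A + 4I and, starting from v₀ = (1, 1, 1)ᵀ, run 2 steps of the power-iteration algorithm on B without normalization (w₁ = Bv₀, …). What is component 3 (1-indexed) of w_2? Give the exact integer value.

219

B = A + 4I has rows (9, 3, 3); (3, 5, 1); (3, 1, 11)
w1 = Bv₀ = (9·1 + 3·1 + 3·1; 3·1 + 5·1 + 1·1; 3·1 + 1·1 + 11·1) = (15, 9, 15)
w2 = Bw1 = (9·15 + 3·9 + 3·15; 3·15 + 5·9 + 1·15; 3·15 + 1·9 + 11·15) = (207, 105, 219)
Requested component of w2: 219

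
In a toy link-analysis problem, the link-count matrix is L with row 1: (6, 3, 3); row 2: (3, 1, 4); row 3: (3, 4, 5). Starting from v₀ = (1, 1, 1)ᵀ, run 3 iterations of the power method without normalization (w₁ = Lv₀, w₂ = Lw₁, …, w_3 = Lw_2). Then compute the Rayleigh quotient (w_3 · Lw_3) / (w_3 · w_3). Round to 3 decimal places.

w1 = Lv₀ = (6·1 + 3·1 + 3·1; 3·1 + 1·1 + 4·1; 3·1 + 4·1 + 5·1) = (12, 8, 12)
w2 = Lw1 = (6·12 + 3·8 + 3·12; 3·12 + 1·8 + 4·12; 3·12 + 4·8 + 5·12) = (132, 92, 128)
w3 = Lw2 = (1452, 1000, 1404)
Lw3 = (15924, 10972, 15376)
w3·Lw3 = 1452·15924 + 1000·10972 + 1404·15376 = 55681552; w3·w3 = 1452·1452 + 1000·1000 + 1404·1404 = 5079520
λ ≈ 55681552/5079520 = 10.962

10.962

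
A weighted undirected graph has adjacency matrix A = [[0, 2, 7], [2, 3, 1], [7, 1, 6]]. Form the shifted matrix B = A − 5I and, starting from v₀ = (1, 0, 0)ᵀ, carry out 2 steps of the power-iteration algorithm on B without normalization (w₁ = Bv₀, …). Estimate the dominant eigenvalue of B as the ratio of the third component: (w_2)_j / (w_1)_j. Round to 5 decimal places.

B = A − 5I has rows (-5, 2, 7); (2, -2, 1); (7, 1, 1)
w1 = Bv₀ = (-5, 2, 7)
w2 = Bw1 = (78, -7, -26)
Ratio: -26/7 = -3.71429

μ ≈ -3.71429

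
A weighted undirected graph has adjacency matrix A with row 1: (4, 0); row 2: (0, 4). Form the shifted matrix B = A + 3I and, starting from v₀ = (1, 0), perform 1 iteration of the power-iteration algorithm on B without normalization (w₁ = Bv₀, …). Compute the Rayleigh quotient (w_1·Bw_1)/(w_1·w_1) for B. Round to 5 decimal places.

7.00000

B = A + 3I has rows (7, 0); (0, 7)
w1 = Bv₀ = (7, 0)
Bw1 = (49, 0)
w1·Bw1 = 343; w1·w1 = 49; μ ≈ 343/49 = 7.00000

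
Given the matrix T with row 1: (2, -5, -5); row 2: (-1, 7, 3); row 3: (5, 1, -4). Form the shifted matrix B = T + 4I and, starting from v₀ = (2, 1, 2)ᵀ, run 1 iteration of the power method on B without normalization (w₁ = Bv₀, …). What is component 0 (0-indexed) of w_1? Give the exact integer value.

-3

B = T + 4I has rows (6, -5, -5); (-1, 11, 3); (5, 1, 0)
w1 = Bv₀ = (-3, 15, 11)
Requested component of w1: -3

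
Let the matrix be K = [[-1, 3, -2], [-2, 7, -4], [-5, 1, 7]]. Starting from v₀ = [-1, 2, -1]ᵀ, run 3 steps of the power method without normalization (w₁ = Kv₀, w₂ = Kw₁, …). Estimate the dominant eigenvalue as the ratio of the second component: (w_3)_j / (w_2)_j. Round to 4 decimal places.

w1 = Kv₀ = ((-1)·(-1) + 3·2 + (-2)·(-1); (-2)·(-1) + 7·2 + (-4)·(-1); (-5)·(-1) + 1·2 + 7·(-1)) = (9, 20, 0)
w2 = Kw1 = ((-1)·9 + 3·20 + (-2)·0; (-2)·9 + 7·20 + (-4)·0; (-5)·9 + 1·20 + 7·0) = (51, 122, -25)
w3 = Kw2 = (365, 852, -308)
Ratio at component: 852 / 122 = 6.9836

λ ≈ 6.9836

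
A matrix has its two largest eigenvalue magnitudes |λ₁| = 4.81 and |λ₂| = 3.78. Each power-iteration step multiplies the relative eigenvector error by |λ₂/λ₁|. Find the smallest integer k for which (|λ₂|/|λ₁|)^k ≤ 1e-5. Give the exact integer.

48

|λ₂/λ₁| = 3.78/4.81 = 0.78586
Need k ≥ ln(1e-5) / ln(0.78586) = -11.5129 / -0.2410 ≈ 47.777
Smallest integer k satisfying the bound: 48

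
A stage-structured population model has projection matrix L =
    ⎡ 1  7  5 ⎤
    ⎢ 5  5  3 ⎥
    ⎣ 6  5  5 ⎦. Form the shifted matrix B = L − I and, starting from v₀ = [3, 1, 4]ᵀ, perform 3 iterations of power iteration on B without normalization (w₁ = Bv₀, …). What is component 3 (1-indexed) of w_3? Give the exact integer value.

6244

B = L − I has rows (0, 7, 5); (5, 4, 3); (6, 5, 4)
w1 = Bv₀ = (0·3 + 7·1 + 5·4; 5·3 + 4·1 + 3·4; 6·3 + 5·1 + 4·4) = (27, 31, 39)
w2 = Bw1 = (0·27 + 7·31 + 5·39; 5·27 + 4·31 + 3·39; 6·27 + 5·31 + 4·39) = (412, 376, 473)
w3 = Bw2 = (4997, 4983, 6244)
Requested component of w3: 6244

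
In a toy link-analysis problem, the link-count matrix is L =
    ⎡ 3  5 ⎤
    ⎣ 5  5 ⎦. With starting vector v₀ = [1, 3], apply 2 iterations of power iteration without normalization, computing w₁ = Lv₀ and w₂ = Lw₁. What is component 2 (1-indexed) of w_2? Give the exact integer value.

190

w1 = Lv₀ = (3·1 + 5·3; 5·1 + 5·3) = (18, 20)
w2 = Lw1 = (3·18 + 5·20; 5·18 + 5·20) = (154, 190)
The requested component of w2 is 190.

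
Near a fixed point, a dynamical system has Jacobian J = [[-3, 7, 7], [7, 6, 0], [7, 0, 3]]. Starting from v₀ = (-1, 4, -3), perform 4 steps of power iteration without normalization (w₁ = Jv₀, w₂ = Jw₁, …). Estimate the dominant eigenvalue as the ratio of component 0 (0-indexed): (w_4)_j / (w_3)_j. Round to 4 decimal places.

0.8066

w1 = Jv₀ = ((-3)·(-1) + 7·4 + 7·(-3); 7·(-1) + 6·4 + 0·(-3); 7·(-1) + 0·4 + 3·(-3)) = (10, 17, -16)
w2 = Jw1 = ((-3)·10 + 7·17 + 7·(-16); 7·10 + 6·17 + 0·(-16); 7·10 + 0·17 + 3·(-16)) = (-23, 172, 22)
w3 = Jw2 = (1427, 871, -95)
w4 = Jw3 = (1151, 15215, 9704)
Ratio at component: 1151 / 1427 = 0.8066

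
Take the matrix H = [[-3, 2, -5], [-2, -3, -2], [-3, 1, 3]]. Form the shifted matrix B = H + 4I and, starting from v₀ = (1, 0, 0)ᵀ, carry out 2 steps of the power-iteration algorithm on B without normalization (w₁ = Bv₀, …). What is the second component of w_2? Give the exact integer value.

B = H + 4I has rows (1, 2, -5); (-2, 1, -2); (-3, 1, 7)
w1 = Bv₀ = (1·1 + 2·0 + (-5)·0; (-2)·1 + 1·0 + (-2)·0; (-3)·1 + 1·0 + 7·0) = (1, -2, -3)
w2 = Bw1 = (1·1 + 2·(-2) + (-5)·(-3); (-2)·1 + 1·(-2) + (-2)·(-3); (-3)·1 + 1·(-2) + 7·(-3)) = (12, 2, -26)
Requested component of w2: 2

2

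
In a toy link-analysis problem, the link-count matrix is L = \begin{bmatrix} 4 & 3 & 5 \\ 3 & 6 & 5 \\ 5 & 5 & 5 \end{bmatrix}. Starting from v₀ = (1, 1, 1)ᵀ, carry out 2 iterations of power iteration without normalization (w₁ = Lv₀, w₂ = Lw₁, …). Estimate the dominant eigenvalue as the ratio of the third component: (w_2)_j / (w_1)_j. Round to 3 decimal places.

λ ≈ 13.667

w1 = Lv₀ = (4·1 + 3·1 + 5·1; 3·1 + 6·1 + 5·1; 5·1 + 5·1 + 5·1) = (12, 14, 15)
w2 = Lw1 = (4·12 + 3·14 + 5·15; 3·12 + 6·14 + 5·15; 5·12 + 5·14 + 5·15) = (165, 195, 205)
Ratio at component: 205 / 15 = 13.667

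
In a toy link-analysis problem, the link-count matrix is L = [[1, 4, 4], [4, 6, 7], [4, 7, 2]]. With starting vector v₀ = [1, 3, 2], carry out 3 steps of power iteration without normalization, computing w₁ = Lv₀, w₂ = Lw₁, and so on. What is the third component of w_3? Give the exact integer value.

5433

w1 = Lv₀ = (1·1 + 4·3 + 4·2; 4·1 + 6·3 + 7·2; 4·1 + 7·3 + 2·2) = (21, 36, 29)
w2 = Lw1 = (1·21 + 4·36 + 4·29; 4·21 + 6·36 + 7·29; 4·21 + 7·36 + 2·29) = (281, 503, 394)
w3 = Lw2 = (3869, 6900, 5433)
The requested component of w3 is 5433.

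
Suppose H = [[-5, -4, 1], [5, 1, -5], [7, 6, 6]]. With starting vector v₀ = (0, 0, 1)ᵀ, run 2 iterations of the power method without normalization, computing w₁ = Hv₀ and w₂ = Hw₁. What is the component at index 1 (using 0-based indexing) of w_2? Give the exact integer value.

-30

w1 = Hv₀ = (1, -5, 6)
w2 = Hw1 = (21, -30, 13)
The requested component of w2 is -30.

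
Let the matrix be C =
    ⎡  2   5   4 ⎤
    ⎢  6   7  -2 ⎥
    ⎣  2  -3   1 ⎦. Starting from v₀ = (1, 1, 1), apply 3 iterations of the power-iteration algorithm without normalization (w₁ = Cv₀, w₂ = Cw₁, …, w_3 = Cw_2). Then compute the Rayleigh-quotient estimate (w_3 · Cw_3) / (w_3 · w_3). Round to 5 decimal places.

w1 = Cv₀ = (11, 11, 0)
w2 = Cw1 = (77, 143, -11)
w3 = Cw2 = (825, 1485, -286)
Cw3 = (7931, 15917, -3091)
w3·Cw3 = 825·7931 + 1485·15917 + (-286)·(-3091) = 31063846; w3·w3 = 825·825 + 1485·1485 + (-286)·(-286) = 2967646
λ ≈ 31063846/2967646 = 10.46750

λ ≈ 10.46750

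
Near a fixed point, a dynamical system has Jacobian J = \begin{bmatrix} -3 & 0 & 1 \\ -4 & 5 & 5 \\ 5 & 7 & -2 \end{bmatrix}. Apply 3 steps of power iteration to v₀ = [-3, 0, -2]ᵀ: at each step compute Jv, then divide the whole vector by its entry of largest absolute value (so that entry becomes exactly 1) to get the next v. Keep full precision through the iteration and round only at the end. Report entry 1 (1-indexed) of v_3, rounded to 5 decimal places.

Jv0 = (7.000000, 2.000000, -11.000000); divide by -11.000000 → v1 = (-0.636364, -0.181818, 1.000000)
Jv1 = (2.909091, 6.636364, -6.454545); divide by 6.636364 → v2 = (0.438356, 1.000000, -0.972603)
Jv2 = (-2.287671, -1.616438, 11.136986); divide by 11.136986 → v3 = (-0.205412, -0.145141, 1.000000)
Requested entry of v3: 167/-813 = -0.20541

-0.20541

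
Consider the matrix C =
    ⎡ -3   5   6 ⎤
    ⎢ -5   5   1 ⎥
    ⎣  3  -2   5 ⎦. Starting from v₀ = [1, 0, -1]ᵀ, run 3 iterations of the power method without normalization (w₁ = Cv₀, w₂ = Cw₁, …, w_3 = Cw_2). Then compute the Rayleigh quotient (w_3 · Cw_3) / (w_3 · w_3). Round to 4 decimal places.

λ ≈ 6.5082

w1 = Cv₀ = ((-3)·1 + 5·0 + 6·(-1); (-5)·1 + 5·0 + 1·(-1); 3·1 + (-2)·0 + 5·(-1)) = (-9, -6, -2)
w2 = Cw1 = ((-3)·(-9) + 5·(-6) + 6·(-2); (-5)·(-9) + 5·(-6) + 1·(-2); 3·(-9) + (-2)·(-6) + 5·(-2)) = (-15, 13, -25)
w3 = Cw2 = (-40, 115, -196)
Cw3 = (-481, 579, -1330)
w3·Cw3 = (-40)·(-481) + 115·579 + (-196)·(-1330) = 346505; w3·w3 = (-40)·(-40) + 115·115 + (-196)·(-196) = 53241
λ ≈ 346505/53241 = 6.5082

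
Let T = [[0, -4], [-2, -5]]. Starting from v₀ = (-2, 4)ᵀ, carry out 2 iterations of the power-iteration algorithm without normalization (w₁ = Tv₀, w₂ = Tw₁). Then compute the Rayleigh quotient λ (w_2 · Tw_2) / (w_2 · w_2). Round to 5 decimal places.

w1 = Tv₀ = (0·(-2) + (-4)·4; (-2)·(-2) + (-5)·4) = (-16, -16)
w2 = Tw1 = (0·(-16) + (-4)·(-16); (-2)·(-16) + (-5)·(-16)) = (64, 112)
Tw2 = (-448, -688)
w2·Tw2 = 64·(-448) + 112·(-688) = -105728; w2·w2 = 64·64 + 112·112 = 16640
λ ≈ -105728/16640 = -6.35385

λ ≈ -6.35385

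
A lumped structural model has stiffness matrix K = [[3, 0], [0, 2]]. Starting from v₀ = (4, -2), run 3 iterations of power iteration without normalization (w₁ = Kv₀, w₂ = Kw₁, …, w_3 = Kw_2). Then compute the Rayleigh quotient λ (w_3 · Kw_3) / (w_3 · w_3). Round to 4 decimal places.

λ ≈ 2.9785

w1 = Kv₀ = (3·4 + 0·(-2); 0·4 + 2·(-2)) = (12, -4)
w2 = Kw1 = (3·12 + 0·(-4); 0·12 + 2·(-4)) = (36, -8)
w3 = Kw2 = (108, -16)
Kw3 = (324, -32)
w3·Kw3 = 108·324 + (-16)·(-32) = 35504; w3·w3 = 108·108 + (-16)·(-16) = 11920
λ ≈ 35504/11920 = 2.9785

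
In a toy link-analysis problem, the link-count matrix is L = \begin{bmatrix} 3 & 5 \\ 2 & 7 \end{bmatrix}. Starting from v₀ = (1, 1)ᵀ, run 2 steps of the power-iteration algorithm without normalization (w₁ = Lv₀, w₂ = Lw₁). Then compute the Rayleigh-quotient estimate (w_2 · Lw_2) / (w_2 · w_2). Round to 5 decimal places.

w1 = Lv₀ = (8, 9)
w2 = Lw1 = (69, 79)
Lw2 = (602, 691)
w2·Lw2 = 69·602 + 79·691 = 96127; w2·w2 = 69·69 + 79·79 = 11002
λ ≈ 96127/11002 = 8.73723

8.73723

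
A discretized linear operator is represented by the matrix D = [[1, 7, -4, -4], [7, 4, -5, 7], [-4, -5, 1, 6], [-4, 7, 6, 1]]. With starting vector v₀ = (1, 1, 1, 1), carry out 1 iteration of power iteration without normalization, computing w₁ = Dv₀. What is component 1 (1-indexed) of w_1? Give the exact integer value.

w1 = Dv₀ = (1·1 + 7·1 + (-4)·1 + (-4)·1; 7·1 + 4·1 + (-5)·1 + 7·1; (-4)·1 + (-5)·1 + 1·1 + 6·1; (-4)·1 + 7·1 + 6·1 + 1·1) = (0, 13, -2, 10)
The requested component of w1 is 0.

0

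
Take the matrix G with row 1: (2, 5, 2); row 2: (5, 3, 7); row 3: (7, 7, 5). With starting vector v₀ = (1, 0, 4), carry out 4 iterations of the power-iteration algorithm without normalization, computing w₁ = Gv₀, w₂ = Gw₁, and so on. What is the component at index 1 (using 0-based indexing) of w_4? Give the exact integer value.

74516

w1 = Gv₀ = (2·1 + 5·0 + 2·4; 5·1 + 3·0 + 7·4; 7·1 + 7·0 + 5·4) = (10, 33, 27)
w2 = Gw1 = (2·10 + 5·33 + 2·27; 5·10 + 3·33 + 7·27; 7·10 + 7·33 + 5·27) = (239, 338, 436)
w3 = Gw2 = (3040, 5261, 6219)
w4 = Gw3 = (44823, 74516, 89202)
The requested component of w4 is 74516.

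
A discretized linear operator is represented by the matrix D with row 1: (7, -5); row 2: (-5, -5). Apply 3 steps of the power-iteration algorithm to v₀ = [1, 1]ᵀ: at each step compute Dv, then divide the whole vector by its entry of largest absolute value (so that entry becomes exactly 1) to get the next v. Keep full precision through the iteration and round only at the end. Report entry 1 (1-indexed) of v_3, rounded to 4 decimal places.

-0.4769

Dv0 = (2.00000, -10.00000); divide by -10.00000 → v1 = (-0.20000, 1.00000)
Dv1 = (-6.40000, -4.00000); divide by -6.40000 → v2 = (1.00000, 0.62500)
Dv2 = (3.87500, -8.12500); divide by -8.12500 → v3 = (-0.47692, 1.00000)
Requested entry of v3: 248/-520 = -0.4769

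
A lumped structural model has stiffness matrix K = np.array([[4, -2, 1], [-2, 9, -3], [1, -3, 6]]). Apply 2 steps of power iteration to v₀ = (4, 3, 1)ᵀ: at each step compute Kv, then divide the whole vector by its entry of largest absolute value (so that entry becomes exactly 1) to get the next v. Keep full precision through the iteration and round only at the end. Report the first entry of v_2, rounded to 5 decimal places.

Kv0 = (11.000000, 16.000000, 1.000000); divide by 16.000000 → v1 = (0.687500, 1.000000, 0.062500)
Kv1 = (0.812500, 7.437500, -1.937500); divide by 7.437500 → v2 = (0.109244, 1.000000, -0.260504)
Requested entry of v2: 13/119 = 0.10924

0.10924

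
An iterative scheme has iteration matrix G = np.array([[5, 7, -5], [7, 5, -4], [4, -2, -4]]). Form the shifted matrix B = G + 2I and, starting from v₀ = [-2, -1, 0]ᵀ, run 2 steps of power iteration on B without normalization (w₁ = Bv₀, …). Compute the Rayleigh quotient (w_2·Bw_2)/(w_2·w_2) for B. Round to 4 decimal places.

B = G + 2I has rows (7, 7, -5); (7, 7, -4); (4, -2, -2)
w1 = Bv₀ = (7·(-2) + 7·(-1) + (-5)·0; 7·(-2) + 7·(-1) + (-4)·0; 4·(-2) + (-2)·(-1) + (-2)·0) = (-21, -21, -6)
w2 = Bw1 = (7·(-21) + 7·(-21) + (-5)·(-6); 7·(-21) + 7·(-21) + (-4)·(-6); 4·(-21) + (-2)·(-21) + (-2)·(-6)) = (-264, -270, -30)
Bw2 = (-3588, -3618, -456)
w2·Bw2 = 1937772; w2·w2 = 143496; μ ≈ 1937772/143496 = 13.5040

μ ≈ 13.5040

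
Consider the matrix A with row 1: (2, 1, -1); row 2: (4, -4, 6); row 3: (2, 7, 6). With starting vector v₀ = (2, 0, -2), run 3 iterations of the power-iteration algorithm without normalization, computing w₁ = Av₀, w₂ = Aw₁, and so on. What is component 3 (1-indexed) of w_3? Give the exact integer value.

w1 = Av₀ = (2·2 + 1·0 + (-1)·(-2); 4·2 + (-4)·0 + 6·(-2); 2·2 + 7·0 + 6·(-2)) = (6, -4, -8)
w2 = Aw1 = (2·6 + 1·(-4) + (-1)·(-8); 4·6 + (-4)·(-4) + 6·(-8); 2·6 + 7·(-4) + 6·(-8)) = (16, -8, -64)
w3 = Aw2 = (88, -288, -408)
The requested component of w3 is -408.

-408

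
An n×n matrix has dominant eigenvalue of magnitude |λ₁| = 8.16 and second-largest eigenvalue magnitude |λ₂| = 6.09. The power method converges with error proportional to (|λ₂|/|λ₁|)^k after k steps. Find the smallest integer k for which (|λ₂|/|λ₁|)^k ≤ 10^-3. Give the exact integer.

24

|λ₂/λ₁| = 6.09/8.16 = 0.74632
Need k ≥ ln(10^-3) / ln(0.74632) = -6.9078 / -0.2926 ≈ 23.609
Smallest integer k satisfying the bound: 24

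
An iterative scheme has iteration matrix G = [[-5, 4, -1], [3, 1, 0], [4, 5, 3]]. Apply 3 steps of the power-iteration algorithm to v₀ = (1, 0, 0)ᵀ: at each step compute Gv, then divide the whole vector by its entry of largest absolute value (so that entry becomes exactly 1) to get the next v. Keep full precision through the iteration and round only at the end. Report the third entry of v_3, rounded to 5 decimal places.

Gv0 = (-5.000000, 3.000000, 4.000000); divide by -5.000000 → v1 = (1.000000, -0.600000, -0.800000)
Gv1 = (-6.600000, 2.400000, -1.400000); divide by -6.600000 → v2 = (1.000000, -0.363636, 0.212121)
Gv2 = (-6.666667, 2.636364, 2.818182); divide by -6.666667 → v3 = (1.000000, -0.395455, -0.422727)
Requested entry of v3: 93/-220 = -0.42273

-0.42273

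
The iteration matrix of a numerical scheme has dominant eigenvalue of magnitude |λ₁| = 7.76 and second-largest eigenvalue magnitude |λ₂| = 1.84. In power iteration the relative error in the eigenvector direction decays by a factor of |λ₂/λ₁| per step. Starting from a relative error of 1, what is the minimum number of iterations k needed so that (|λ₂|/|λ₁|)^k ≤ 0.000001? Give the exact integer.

10

|λ₂/λ₁| = 1.84/7.76 = 0.23711
Need k ≥ ln(0.000001) / ln(0.23711) = -13.8155 / -1.4392 ≈ 9.599
Smallest integer k satisfying the bound: 10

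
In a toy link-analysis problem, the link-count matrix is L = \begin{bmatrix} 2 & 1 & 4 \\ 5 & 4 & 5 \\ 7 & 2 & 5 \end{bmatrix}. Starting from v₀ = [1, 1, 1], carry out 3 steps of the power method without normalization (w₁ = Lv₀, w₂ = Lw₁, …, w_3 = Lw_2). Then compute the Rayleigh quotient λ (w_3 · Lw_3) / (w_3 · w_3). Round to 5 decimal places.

w1 = Lv₀ = (2·1 + 1·1 + 4·1; 5·1 + 4·1 + 5·1; 7·1 + 2·1 + 5·1) = (7, 14, 14)
w2 = Lw1 = (2·7 + 1·14 + 4·14; 5·7 + 4·14 + 5·14; 7·7 + 2·14 + 5·14) = (84, 161, 147)
w3 = Lw2 = (917, 1799, 1645)
Lw3 = (10213, 20006, 18242)
w3·Lw3 = 917·10213 + 1799·20006 + 1645·18242 = 75364205; w3·w3 = 917·917 + 1799·1799 + 1645·1645 = 6783315
λ ≈ 75364205/6783315 = 11.11023

11.11023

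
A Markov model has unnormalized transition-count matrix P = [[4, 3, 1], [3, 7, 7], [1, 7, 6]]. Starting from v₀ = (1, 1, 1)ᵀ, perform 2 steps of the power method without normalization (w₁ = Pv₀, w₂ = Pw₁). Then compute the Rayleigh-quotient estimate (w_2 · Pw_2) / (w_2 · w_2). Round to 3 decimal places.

w1 = Pv₀ = (8, 17, 14)
w2 = Pw1 = (97, 241, 211)
Pw2 = (1322, 3455, 3050)
w2·Pw2 = 97·1322 + 241·3455 + 211·3050 = 1604439; w2·w2 = 97·97 + 241·241 + 211·211 = 112011
λ ≈ 1604439/112011 = 14.324

λ ≈ 14.324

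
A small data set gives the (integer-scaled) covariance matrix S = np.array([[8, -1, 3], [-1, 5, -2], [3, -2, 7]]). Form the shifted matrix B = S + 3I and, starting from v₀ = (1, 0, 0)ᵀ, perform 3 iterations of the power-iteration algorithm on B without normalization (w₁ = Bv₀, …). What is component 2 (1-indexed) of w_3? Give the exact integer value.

-461

B = S + 3I has rows (11, -1, 3); (-1, 8, -2); (3, -2, 10)
w1 = Bv₀ = (11, -1, 3)
w2 = Bw1 = (131, -25, 65)
w3 = Bw2 = (1661, -461, 1093)
Requested component of w3: -461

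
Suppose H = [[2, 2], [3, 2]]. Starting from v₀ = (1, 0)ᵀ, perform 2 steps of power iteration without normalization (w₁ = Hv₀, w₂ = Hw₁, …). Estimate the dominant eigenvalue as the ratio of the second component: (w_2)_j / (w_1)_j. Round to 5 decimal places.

w1 = Hv₀ = (2·1 + 2·0; 3·1 + 2·0) = (2, 3)
w2 = Hw1 = (2·2 + 2·3; 3·2 + 2·3) = (10, 12)
Ratio at component: 12 / 3 = 4.00000

4.00000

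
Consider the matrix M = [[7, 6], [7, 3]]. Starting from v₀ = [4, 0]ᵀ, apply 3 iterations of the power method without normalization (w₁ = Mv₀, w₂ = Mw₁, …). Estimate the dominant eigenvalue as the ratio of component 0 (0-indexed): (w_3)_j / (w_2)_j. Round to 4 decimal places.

λ ≈ 11.6154

w1 = Mv₀ = (7·4 + 6·0; 7·4 + 3·0) = (28, 28)
w2 = Mw1 = (7·28 + 6·28; 7·28 + 3·28) = (364, 280)
w3 = Mw2 = (4228, 3388)
Ratio at component: 4228 / 364 = 11.6154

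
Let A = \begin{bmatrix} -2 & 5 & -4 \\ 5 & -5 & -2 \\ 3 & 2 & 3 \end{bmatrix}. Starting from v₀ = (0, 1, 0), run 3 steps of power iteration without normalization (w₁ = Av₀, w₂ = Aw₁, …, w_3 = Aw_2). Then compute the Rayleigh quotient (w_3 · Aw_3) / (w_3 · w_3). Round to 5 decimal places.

λ ≈ -8.58477

w1 = Av₀ = ((-2)·0 + 5·1 + (-4)·0; 5·0 + (-5)·1 + (-2)·0; 3·0 + 2·1 + 3·0) = (5, -5, 2)
w2 = Aw1 = ((-2)·5 + 5·(-5) + (-4)·2; 5·5 + (-5)·(-5) + (-2)·2; 3·5 + 2·(-5) + 3·2) = (-43, 46, 11)
w3 = Aw2 = (272, -467, -4)
Aw3 = (-2863, 3703, -130)
w3·Aw3 = 272·(-2863) + (-467)·3703 + (-4)·(-130) = -2507517; w3·w3 = 272·272 + (-467)·(-467) + (-4)·(-4) = 292089
λ ≈ -2507517/292089 = -8.58477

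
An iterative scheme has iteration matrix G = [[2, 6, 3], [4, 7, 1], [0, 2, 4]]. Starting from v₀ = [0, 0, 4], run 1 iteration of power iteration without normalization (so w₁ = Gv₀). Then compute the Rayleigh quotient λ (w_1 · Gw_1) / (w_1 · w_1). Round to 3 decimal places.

w1 = Gv₀ = (12, 4, 16)
Gw1 = (96, 92, 72)
w1·Gw1 = 12·96 + 4·92 + 16·72 = 2672; w1·w1 = 12·12 + 4·4 + 16·16 = 416
λ ≈ 2672/416 = 6.423

λ ≈ 6.423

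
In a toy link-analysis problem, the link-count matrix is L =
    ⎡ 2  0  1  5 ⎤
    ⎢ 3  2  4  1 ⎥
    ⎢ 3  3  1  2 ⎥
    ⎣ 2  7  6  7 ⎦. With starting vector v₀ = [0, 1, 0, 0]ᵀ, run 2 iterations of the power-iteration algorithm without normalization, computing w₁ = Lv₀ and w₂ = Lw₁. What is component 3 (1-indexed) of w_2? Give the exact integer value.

w1 = Lv₀ = (2·0 + 0·1 + 1·0 + 5·0; 3·0 + 2·1 + 4·0 + 1·0; 3·0 + 3·1 + 1·0 + 2·0; 2·0 + 7·1 + 6·0 + 7·0) = (0, 2, 3, 7)
w2 = Lw1 = (2·0 + 0·2 + 1·3 + 5·7; 3·0 + 2·2 + 4·3 + 1·7; 3·0 + 3·2 + 1·3 + 2·7; 2·0 + 7·2 + 6·3 + 7·7) = (38, 23, 23, 81)
The requested component of w2 is 23.

23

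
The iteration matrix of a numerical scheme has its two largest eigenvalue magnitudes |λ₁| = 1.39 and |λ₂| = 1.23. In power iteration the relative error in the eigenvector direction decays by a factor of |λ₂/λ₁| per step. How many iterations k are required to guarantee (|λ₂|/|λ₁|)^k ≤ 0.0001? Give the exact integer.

|λ₂/λ₁| = 1.23/1.39 = 0.88489
Need k ≥ ln(0.0001) / ln(0.88489) = -9.2103 / -0.1223 ≈ 75.316
Smallest integer k satisfying the bound: 76

76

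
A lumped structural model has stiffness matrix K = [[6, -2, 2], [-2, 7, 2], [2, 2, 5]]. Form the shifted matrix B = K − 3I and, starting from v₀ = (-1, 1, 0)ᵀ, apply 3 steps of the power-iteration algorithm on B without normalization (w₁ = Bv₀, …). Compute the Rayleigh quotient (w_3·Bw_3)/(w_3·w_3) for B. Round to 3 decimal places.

B = K − 3I has rows (3, -2, 2); (-2, 4, 2); (2, 2, 2)
w1 = Bv₀ = (-5, 6, 0)
w2 = Bw1 = (-27, 34, 2)
w3 = Bw2 = (-145, 194, 18)
Bw3 = (-787, 1102, 134)
w3·Bw3 = 330315; w3·w3 = 58985; μ ≈ 330315/58985 = 5.600

μ ≈ 5.600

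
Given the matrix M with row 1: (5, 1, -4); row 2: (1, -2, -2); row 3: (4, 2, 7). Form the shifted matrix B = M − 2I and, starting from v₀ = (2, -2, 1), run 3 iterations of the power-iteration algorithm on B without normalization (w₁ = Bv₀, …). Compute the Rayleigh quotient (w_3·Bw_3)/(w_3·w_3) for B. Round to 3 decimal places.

2.753

B = M − 2I has rows (3, 1, -4); (1, -4, -2); (4, 2, 5)
w1 = Bv₀ = (3·2 + 1·(-2) + (-4)·1; 1·2 + (-4)·(-2) + (-2)·1; 4·2 + 2·(-2) + 5·1) = (0, 8, 9)
w2 = Bw1 = (3·0 + 1·8 + (-4)·9; 1·0 + (-4)·8 + (-2)·9; 4·0 + 2·8 + 5·9) = (-28, -50, 61)
w3 = Bw2 = (-378, 50, 93)
Bw3 = (-1456, -764, -947)
w3·Bw3 = 424097; w3·w3 = 154033; μ ≈ 424097/154033 = 2.753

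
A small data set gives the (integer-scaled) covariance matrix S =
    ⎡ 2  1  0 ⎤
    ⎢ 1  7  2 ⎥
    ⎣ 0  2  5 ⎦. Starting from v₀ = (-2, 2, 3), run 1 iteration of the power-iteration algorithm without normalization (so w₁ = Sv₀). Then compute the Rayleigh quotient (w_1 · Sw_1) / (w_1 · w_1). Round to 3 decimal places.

λ ≈ 7.804

w1 = Sv₀ = (2·(-2) + 1·2 + 0·3; 1·(-2) + 7·2 + 2·3; 0·(-2) + 2·2 + 5·3) = (-2, 18, 19)
Sw1 = (14, 162, 131)
w1·Sw1 = (-2)·14 + 18·162 + 19·131 = 5377; w1·w1 = (-2)·(-2) + 18·18 + 19·19 = 689
λ ≈ 5377/689 = 7.804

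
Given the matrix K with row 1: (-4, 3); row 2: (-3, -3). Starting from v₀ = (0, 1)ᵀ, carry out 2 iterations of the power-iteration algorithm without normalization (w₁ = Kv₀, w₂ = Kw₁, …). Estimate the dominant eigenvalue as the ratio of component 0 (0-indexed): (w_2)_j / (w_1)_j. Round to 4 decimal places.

w1 = Kv₀ = (3, -3)
w2 = Kw1 = (-21, 0)
Ratio at component: -21 / 3 = -7.0000

λ ≈ -7.0000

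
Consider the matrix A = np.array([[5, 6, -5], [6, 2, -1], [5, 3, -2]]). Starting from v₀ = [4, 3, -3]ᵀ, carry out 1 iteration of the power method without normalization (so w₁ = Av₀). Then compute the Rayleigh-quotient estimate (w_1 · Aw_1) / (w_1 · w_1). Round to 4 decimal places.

w1 = Av₀ = (5·4 + 6·3 + (-5)·(-3); 6·4 + 2·3 + (-1)·(-3); 5·4 + 3·3 + (-2)·(-3)) = (53, 33, 35)
Aw1 = (288, 349, 294)
w1·Aw1 = 53·288 + 33·349 + 35·294 = 37071; w1·w1 = 53·53 + 33·33 + 35·35 = 5123
λ ≈ 37071/5123 = 7.2362

λ ≈ 7.2362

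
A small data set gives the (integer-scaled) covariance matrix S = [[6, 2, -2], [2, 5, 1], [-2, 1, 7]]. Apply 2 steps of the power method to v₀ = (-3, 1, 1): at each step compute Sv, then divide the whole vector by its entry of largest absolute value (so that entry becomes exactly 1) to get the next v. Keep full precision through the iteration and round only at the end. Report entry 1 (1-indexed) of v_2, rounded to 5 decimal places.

1.00000

Sv0 = (-18.000000, 0.000000, 14.000000); divide by -18.000000 → v1 = (1.000000, 0.000000, -0.777778)
Sv1 = (7.555556, 1.222222, -7.444444); divide by 7.555556 → v2 = (1.000000, 0.161765, -0.985294)
Requested entry of v2: -136/-136 = 1.00000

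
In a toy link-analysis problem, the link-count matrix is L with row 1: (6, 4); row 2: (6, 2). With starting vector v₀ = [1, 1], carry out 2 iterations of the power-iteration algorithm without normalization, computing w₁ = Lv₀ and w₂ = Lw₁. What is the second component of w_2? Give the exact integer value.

76

w1 = Lv₀ = (6·1 + 4·1; 6·1 + 2·1) = (10, 8)
w2 = Lw1 = (6·10 + 4·8; 6·10 + 2·8) = (92, 76)
The requested component of w2 is 76.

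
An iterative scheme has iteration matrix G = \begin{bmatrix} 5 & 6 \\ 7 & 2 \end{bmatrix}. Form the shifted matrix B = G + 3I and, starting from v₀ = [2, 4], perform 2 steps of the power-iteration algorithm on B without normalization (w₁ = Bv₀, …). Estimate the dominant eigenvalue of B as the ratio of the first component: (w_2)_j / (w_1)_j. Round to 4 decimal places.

B = G + 3I has rows (8, 6); (7, 5)
w1 = Bv₀ = (40, 34)
w2 = Bw1 = (524, 450)
Ratio: 524/40 = 13.1000

13.1000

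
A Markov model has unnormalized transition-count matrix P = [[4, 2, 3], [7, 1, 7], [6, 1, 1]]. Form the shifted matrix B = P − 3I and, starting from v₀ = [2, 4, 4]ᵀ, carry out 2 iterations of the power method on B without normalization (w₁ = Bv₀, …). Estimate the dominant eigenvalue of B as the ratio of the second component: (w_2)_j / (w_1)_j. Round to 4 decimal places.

4.1765

B = P − 3I has rows (1, 2, 3); (7, -2, 7); (6, 1, -2)
w1 = Bv₀ = (1·2 + 2·4 + 3·4; 7·2 + (-2)·4 + 7·4; 6·2 + 1·4 + (-2)·4) = (22, 34, 8)
w2 = Bw1 = (1·22 + 2·34 + 3·8; 7·22 + (-2)·34 + 7·8; 6·22 + 1·34 + (-2)·8) = (114, 142, 150)
Ratio: 142/34 = 4.1765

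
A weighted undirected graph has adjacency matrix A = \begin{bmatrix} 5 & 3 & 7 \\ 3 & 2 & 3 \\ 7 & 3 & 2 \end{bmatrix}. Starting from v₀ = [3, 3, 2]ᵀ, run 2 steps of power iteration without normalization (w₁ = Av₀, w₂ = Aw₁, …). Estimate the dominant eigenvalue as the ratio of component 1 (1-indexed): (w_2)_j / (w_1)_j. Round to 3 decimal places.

w1 = Av₀ = (5·3 + 3·3 + 7·2; 3·3 + 2·3 + 3·2; 7·3 + 3·3 + 2·2) = (38, 21, 34)
w2 = Aw1 = (5·38 + 3·21 + 7·34; 3·38 + 2·21 + 3·34; 7·38 + 3·21 + 2·34) = (491, 258, 397)
Ratio at component: 491 / 38 = 12.921

λ ≈ 12.921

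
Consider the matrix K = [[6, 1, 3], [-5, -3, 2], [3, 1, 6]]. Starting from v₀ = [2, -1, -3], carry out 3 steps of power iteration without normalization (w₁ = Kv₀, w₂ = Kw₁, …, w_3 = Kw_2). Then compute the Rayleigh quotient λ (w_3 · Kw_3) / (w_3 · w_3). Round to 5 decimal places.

λ ≈ 8.90853

w1 = Kv₀ = (2, -13, -13)
w2 = Kw1 = (-40, 3, -85)
w3 = Kw2 = (-492, 21, -627)
Kw3 = (-4812, 1143, -5217)
w3·Kw3 = (-492)·(-4812) + 21·1143 + (-627)·(-5217) = 5662566; w3·w3 = (-492)·(-492) + 21·21 + (-627)·(-627) = 635634
λ ≈ 5662566/635634 = 8.90853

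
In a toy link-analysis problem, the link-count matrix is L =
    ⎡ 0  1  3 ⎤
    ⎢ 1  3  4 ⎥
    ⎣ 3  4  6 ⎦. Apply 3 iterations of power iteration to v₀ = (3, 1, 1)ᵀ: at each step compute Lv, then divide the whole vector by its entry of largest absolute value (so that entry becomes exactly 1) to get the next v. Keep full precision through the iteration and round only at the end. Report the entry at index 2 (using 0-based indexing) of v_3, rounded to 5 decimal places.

Lv0 = (4.000000, 10.000000, 19.000000); divide by 19.000000 → v1 = (0.210526, 0.526316, 1.000000)
Lv1 = (3.526316, 5.789474, 8.736842); divide by 8.736842 → v2 = (0.403614, 0.662651, 1.000000)
Lv2 = (3.662651, 6.391566, 9.861446); divide by 9.861446 → v3 = (0.371411, 0.648137, 1.000000)
Requested entry of v3: 1637/1637 = 1.00000

1.00000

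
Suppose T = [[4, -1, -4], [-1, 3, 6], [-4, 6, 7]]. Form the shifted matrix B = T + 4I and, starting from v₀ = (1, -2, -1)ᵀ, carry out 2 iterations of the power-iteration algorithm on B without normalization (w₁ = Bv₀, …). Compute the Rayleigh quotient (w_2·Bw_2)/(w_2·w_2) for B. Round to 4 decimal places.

16.9825

B = T + 4I has rows (8, -1, -4); (-1, 7, 6); (-4, 6, 11)
w1 = Bv₀ = (8·1 + (-1)·(-2) + (-4)·(-1); (-1)·1 + 7·(-2) + 6·(-1); (-4)·1 + 6·(-2) + 11·(-1)) = (14, -21, -27)
w2 = Bw1 = (8·14 + (-1)·(-21) + (-4)·(-27); (-1)·14 + 7·(-21) + 6·(-27); (-4)·14 + 6·(-21) + 11·(-27)) = (241, -323, -479)
Bw2 = (4167, -5376, -8171)
w2·Bw2 = 6654604; w2·w2 = 391851; μ ≈ 6654604/391851 = 16.9825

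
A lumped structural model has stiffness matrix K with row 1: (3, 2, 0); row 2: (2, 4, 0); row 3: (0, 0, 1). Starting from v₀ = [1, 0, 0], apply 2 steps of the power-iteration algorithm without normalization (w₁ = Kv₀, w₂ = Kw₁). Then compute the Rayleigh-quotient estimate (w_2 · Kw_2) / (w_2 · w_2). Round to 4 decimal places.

5.5315

w1 = Kv₀ = (3·1 + 2·0 + 0·0; 2·1 + 4·0 + 0·0; 0·1 + 0·0 + 1·0) = (3, 2, 0)
w2 = Kw1 = (3·3 + 2·2 + 0·0; 2·3 + 4·2 + 0·0; 0·3 + 0·2 + 1·0) = (13, 14, 0)
Kw2 = (67, 82, 0)
w2·Kw2 = 13·67 + 14·82 + 0·0 = 2019; w2·w2 = 13·13 + 14·14 + 0·0 = 365
λ ≈ 2019/365 = 5.5315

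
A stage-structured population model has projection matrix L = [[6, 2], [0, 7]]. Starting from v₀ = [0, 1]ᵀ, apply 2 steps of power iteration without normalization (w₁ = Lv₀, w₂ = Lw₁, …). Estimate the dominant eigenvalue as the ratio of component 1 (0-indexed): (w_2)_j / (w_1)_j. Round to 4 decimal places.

w1 = Lv₀ = (6·0 + 2·1; 0·0 + 7·1) = (2, 7)
w2 = Lw1 = (6·2 + 2·7; 0·2 + 7·7) = (26, 49)
Ratio at component: 49 / 7 = 7.0000

λ ≈ 7.0000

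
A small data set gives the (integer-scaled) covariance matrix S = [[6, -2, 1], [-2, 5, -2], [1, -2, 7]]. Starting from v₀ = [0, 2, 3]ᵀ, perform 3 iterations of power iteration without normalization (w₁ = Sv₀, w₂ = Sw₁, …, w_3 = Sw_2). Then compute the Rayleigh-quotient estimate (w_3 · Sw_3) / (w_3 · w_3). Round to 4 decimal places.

w1 = Sv₀ = (-1, 4, 17)
w2 = Sw1 = (3, -12, 110)
w3 = Sw2 = (152, -286, 797)
Sw3 = (2281, -3328, 6303)
w3·Sw3 = 152·2281 + (-286)·(-3328) + 797·6303 = 6322011; w3·w3 = 152·152 + (-286)·(-286) + 797·797 = 740109
λ ≈ 6322011/740109 = 8.5420

8.5420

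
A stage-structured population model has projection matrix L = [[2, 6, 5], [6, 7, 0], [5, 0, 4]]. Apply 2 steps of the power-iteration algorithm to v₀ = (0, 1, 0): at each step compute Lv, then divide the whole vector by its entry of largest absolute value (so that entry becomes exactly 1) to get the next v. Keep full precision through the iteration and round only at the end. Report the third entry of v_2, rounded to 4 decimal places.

0.3529

Lv0 = (6.00000, 7.00000, 0.00000); divide by 7.00000 → v1 = (0.85714, 1.00000, 0.00000)
Lv1 = (7.71429, 12.14286, 4.28571); divide by 12.14286 → v2 = (0.63529, 1.00000, 0.35294)
Requested entry of v2: 30/85 = 0.3529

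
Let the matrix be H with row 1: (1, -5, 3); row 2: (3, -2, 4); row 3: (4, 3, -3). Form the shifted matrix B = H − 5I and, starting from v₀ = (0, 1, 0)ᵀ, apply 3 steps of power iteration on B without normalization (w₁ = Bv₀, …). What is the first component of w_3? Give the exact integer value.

-681

B = H − 5I has rows (-4, -5, 3); (3, -7, 4); (4, 3, -8)
w1 = Bv₀ = ((-4)·0 + (-5)·1 + 3·0; 3·0 + (-7)·1 + 4·0; 4·0 + 3·1 + (-8)·0) = (-5, -7, 3)
w2 = Bw1 = ((-4)·(-5) + (-5)·(-7) + 3·3; 3·(-5) + (-7)·(-7) + 4·3; 4·(-5) + 3·(-7) + (-8)·3) = (64, 46, -65)
w3 = Bw2 = (-681, -390, 914)
Requested component of w3: -681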